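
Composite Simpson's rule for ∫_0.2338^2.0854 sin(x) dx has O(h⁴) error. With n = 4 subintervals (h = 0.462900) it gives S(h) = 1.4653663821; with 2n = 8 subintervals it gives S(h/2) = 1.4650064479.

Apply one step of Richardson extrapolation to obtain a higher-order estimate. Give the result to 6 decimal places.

The method has order 4: 2^4 = 16.
16×1.4650064479 = 23.4401031664; 23.4401031664 − 1.4653663821 = 21.9747367843
Divide by 2^4 − 1 = 15.
So the Richardson estimate is 1.4649824523.

1.464982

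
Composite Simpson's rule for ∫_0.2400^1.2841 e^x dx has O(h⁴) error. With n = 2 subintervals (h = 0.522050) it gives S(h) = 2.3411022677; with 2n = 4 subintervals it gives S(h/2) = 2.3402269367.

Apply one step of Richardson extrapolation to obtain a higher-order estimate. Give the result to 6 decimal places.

2.340169

Error is O(h^4); halving h shrinks it by 2^4 = 16.
16*2.3402269367 = 37.4436309872; subtract 2.3411022677 → 35.1025287195
Extrapolated: 35.1025287195 / 15 = 2.3401685813
Correction |R − A(h/2)| = 5.836e-05; gap |A(h/2) − A(h)| = 8.753e-04.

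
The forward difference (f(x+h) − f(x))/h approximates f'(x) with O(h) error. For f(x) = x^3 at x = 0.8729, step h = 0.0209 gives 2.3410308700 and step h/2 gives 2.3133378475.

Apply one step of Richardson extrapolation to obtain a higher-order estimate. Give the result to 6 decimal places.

With r = 1 the leading error scales as h^1, so the weight is 2^1 = 2.
Top: 2(2.3133378475) − (2.3410308700) = 2.2856448250
Denominator 2 − 1 = 1.
(2·2.3133378475 − 2.3410308700)/(2 − 1) = 2.2856448250

2.285645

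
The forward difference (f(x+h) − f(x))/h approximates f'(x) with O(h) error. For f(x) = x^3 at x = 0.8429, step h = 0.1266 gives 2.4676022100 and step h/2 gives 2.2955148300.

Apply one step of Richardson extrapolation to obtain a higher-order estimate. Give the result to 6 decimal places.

The method has order 1: 2^1 = 2.
2·2.2955148300 − 2.4676022100 = 2.1234274500
Denominator 2 − 1 = 1.
2.1234274500 ÷ 1 = 2.1234274500
Shift from A(h/2): −0.1720873800.

2.123427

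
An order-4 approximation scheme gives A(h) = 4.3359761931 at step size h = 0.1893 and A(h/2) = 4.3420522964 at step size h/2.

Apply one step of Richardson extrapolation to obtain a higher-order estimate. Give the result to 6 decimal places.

The method has order 4: 2^4 = 16.
Top: 16(4.3420522964) − (4.3359761931) = 65.1368605493
Divide by 2^4 − 1 = 15.
(16×4.3420522964 − 4.3359761931)/(16 − 1) = 4.3424573700

4.342457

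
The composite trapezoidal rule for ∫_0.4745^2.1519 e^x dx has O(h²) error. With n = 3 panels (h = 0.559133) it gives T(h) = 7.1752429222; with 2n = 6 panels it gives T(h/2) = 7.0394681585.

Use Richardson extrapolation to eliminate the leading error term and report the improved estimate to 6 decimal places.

Error is O(h^2); halving h shrinks it by 2^2 = 4.
2^2*A(h/2) = 28.1578726340; minus A(h) gives 20.9826297118.
R = 20.9826297118/3 = 6.9942099039
Correction |R − A(h/2)| = 4.526e-02; gap |A(h/2) − A(h)| = 1.358e-01.

6.994210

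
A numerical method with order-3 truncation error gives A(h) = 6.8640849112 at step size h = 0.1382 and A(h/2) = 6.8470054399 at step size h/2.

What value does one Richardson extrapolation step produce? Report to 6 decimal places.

Leading term ∝ h^3; use weight 8 = 2^3.
8×6.8470054399 = 54.7760435192; subtract 6.8640849112 → 47.9119586080
Divide by 2^3 − 1 = 7.
(8×6.8470054399 − 6.8640849112)/(8 − 1) = 6.8445655154
Correction |R − A(h/2)| = 2.440e-03; gap |A(h/2) − A(h)| = 1.708e-02.

6.844566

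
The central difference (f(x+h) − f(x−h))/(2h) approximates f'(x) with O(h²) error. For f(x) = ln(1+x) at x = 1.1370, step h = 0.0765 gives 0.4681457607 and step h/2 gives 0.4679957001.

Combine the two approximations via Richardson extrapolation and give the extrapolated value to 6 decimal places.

0.467946

Method order is 2; weight 2^2 = 4.
2^2*A(h/2) = 1.8719828004; minus A(h) gives 1.4038370397.
1.4038370397 ÷ 3 = 0.4679456799
Correction |R − A(h/2)| = 5.002e-05; gap |A(h/2) − A(h)| = 1.501e-04.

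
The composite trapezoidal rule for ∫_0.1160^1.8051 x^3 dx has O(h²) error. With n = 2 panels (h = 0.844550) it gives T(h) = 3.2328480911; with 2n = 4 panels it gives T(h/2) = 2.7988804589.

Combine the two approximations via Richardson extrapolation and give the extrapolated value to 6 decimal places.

2.654225

The method has order 2: 2^2 = 4.
2^2 × A(h/2) = 11.1955218356; minus A(h) gives 7.9626737445.
Denominator 4 − 1 = 3.
Result: 2.6542245815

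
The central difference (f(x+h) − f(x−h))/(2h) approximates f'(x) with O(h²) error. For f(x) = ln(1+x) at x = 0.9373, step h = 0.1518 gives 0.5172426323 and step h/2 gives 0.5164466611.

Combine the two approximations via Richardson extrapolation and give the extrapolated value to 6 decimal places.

0.516181

The method has order 2: 2^2 = 4.
Numerator 4*A(h/2) − A(h) = 4*0.5164466611 − 0.5172426323 = 1.5485440121
Divide by 2^2 − 1 = 3.
R = 1.5485440121/3 = 0.5161813374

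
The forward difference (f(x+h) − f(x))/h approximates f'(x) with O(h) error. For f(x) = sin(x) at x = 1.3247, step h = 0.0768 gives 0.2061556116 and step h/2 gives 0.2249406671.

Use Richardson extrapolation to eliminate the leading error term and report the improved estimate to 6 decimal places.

Method order is 1; weight 2^1 = 2.
Difference of the inputs: 0.2249406671 − 0.2061556116 = 0.0187850555
Divide by 2^1 − 1 = 1: 0.0187850555/1 = 0.0187850555
R = 0.2249406671 + 0.0187850555 = 0.2437257226

0.243726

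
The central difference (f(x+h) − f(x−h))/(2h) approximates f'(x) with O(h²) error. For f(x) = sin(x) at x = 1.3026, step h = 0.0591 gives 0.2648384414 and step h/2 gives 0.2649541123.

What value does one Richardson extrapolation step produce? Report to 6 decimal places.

0.264993

Leading term ∝ h^2; use weight 4 = 2^2.
4*0.2649541123 − 0.2648384414 = 0.7949780078
R = 0.7949780078/3 = 0.2649926693
Gap between inputs: 1.157e-04; correction applied: +0.0000385570.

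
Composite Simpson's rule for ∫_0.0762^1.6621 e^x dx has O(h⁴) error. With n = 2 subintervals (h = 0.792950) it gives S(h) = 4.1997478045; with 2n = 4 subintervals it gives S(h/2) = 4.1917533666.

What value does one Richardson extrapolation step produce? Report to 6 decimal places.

Error is O(h^4); halving h shrinks it by 2^4 = 16.
2^4 × A(h/2) = 67.0680538656; minus A(h) gives 62.8683060611.
Extrapolated: 62.8683060611 / 15 = 4.1912204041

4.191220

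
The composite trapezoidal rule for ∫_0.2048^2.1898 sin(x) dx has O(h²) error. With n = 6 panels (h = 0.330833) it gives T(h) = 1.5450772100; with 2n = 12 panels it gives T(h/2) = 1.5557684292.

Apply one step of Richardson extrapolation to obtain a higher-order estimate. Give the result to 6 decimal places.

With r = 2 the leading error scales as h^2, so the weight is 2^2 = 4.
2^2 × A(h/2) = 6.2230737168; minus A(h) gives 4.6779965068.
Denominator 4 − 1 = 3.
(4 × 1.5557684292 − 1.5450772100)/(4 − 1) = 1.5593321689

1.559332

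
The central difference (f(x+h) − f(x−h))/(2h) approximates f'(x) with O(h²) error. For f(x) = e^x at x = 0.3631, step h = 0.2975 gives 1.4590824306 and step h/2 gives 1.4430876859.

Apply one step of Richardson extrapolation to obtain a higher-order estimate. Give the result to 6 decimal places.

With r = 2 the leading error scales as h^2, so the weight is 2^2 = 4.
Top: 4(1.4430876859) − (1.4590824306) = 4.3132683130
Denominator 4 − 1 = 3.
(4 × 1.4430876859 − 1.4590824306)/(4 − 1) = 1.4377561043
Gap between inputs: 1.599e-02; correction applied: −0.0053315816.

1.437756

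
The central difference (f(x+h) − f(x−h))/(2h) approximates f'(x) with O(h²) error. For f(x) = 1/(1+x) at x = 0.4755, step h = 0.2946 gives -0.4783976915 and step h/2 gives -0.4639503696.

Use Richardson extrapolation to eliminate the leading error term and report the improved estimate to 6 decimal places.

-0.459135

r = 2: numerator weight 4, denominator 3.
Weighted: (-1.8558014784) − (-0.4783976915) = -1.3774037869
Divide by 2^2 − 1 = 3.
Extrapolated: (-1.3774037869) / 3 = -0.4591345956
Gap between inputs: 1.445e-02; correction applied: +0.0048157740.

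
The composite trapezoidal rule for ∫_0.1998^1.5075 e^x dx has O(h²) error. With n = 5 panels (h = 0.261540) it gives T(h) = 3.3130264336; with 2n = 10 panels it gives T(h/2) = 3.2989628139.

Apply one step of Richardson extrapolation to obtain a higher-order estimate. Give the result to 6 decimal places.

3.294275

The method has order 2: 2^2 = 4.
A(h/2) − A(h) = 3.2989628139 − 3.3130264336 = -0.0140636197
Correction (A(h/2) − A(h))/(4 − 1) = (-0.0140636197)/3 = -0.0046878732
R = A(h/2) + (A(h/2) − A(h))/3 = 3.2989628139 − 0.0046878732 = 3.2942749407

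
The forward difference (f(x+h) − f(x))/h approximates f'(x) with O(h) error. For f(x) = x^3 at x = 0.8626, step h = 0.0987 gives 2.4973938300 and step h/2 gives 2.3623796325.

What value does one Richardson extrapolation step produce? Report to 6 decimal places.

2.227365

The method has order 1: 2^1 = 2.
A(h/2) − A(h) = 2.3623796325 − 2.4973938300 = -0.1350141975
Divide by 2^1 − 1 = 1: (-0.1350141975)/1 = -0.1350141975
R = 2.3623796325 − 0.1350141975 = 2.2273654350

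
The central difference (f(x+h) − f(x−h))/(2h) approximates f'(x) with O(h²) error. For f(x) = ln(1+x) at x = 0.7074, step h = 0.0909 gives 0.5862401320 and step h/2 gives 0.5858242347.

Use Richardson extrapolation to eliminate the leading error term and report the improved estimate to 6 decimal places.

Order 2 gives 2^r = 4 and 2^r − 1 = 3.
2^2·A(h/2) = 2.3432969388; minus A(h) gives 1.7570568068.
Denominator 4 − 1 = 3.
Result: 0.5856856023
Gap between inputs: 4.159e-04; correction applied: −0.0001386324.

0.585686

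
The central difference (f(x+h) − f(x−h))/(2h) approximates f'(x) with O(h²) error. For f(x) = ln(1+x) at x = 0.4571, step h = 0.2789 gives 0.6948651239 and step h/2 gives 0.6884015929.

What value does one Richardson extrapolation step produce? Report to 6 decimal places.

0.686247

The method has order 2: 2^2 = 4.
Numerator 4*A(h/2) − A(h) = 4*0.6884015929 − 0.6948651239 = 2.0587412477
2.0587412477 ÷ 3 = 0.6862470826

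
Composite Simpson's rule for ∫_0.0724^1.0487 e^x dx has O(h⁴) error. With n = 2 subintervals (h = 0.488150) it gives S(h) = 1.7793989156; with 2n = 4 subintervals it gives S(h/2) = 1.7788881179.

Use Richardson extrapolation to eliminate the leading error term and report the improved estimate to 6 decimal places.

r = 4, so 2^r = 16.
2^4 × A(h/2) = 28.4622098864; minus A(h) gives 26.6828109708.
26.6828109708 ÷ 15 = 1.7788540647

1.778854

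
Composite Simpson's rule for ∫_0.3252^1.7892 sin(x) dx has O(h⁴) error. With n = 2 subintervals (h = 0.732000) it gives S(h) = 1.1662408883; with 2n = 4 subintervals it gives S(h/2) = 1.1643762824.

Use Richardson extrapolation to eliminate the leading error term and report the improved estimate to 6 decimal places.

1.164252

Leading term ∝ h^4; use weight 16 = 2^4.
16×1.1643762824 = 18.6300205184; subtract 1.1662408883 → 17.4637796301
17.4637796301 ÷ 15 = 1.1642519753
Correction |R − A(h/2)| = 1.243e-04; gap |A(h/2) − A(h)| = 1.865e-03.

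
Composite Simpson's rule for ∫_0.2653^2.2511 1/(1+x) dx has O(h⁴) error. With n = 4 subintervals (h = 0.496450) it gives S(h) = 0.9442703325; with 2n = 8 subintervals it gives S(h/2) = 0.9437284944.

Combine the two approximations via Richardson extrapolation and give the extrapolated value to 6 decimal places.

0.943692

Method order is 4; weight 2^4 = 16.
16·0.9437284944 = 15.0996559104; 15.0996559104 − 0.9442703325 = 14.1553855779
Divide by 2^4 − 1 = 15.
Extrapolated: 14.1553855779 / 15 = 0.9436923719
Gap between inputs: 5.418e-04; correction applied: −0.0000361225.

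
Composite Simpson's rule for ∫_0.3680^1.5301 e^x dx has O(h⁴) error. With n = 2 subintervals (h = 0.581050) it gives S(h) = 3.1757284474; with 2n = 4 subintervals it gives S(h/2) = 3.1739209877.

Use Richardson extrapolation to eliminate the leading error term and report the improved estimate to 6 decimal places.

Method order is 4; weight 2^4 = 16.
Numerator 16×A(h/2) − A(h) = 16×3.1739209877 − 3.1757284474 = 47.6070073558
47.6070073558 ÷ 15 = 3.1738004904

3.173800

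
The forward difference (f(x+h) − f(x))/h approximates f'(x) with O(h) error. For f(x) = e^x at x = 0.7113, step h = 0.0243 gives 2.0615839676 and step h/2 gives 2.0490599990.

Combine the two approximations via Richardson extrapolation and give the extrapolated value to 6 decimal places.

With r = 1 the leading error scales as h^1, so the weight is 2^1 = 2.
Numerator 2·A(h/2) − A(h) = 2·2.0490599990 − 2.0615839676 = 2.0365360304
R = 2.0365360304/1 = 2.0365360304
Shift from A(h/2): −0.0125239686.

2.036536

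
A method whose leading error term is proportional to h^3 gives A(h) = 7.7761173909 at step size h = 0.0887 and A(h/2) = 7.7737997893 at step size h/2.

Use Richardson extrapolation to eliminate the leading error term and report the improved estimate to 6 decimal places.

7.773469

Order 3 gives 2^r = 8 and 2^r − 1 = 7.
2^3·A(h/2) = 62.1903983144; minus A(h) gives 54.4142809235.
54.4142809235 ÷ 7 = 7.7734687034
Shift from A(h/2): −0.0003310859.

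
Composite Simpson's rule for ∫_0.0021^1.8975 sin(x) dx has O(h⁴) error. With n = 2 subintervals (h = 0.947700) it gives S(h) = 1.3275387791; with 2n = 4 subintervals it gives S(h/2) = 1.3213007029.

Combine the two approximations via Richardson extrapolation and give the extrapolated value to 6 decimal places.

1.320885

Leading term ∝ h^4; use weight 16 = 2^4.
16 × 1.3213007029 = 21.1408112464; subtract 1.3275387791 → 19.8132724673
Denominator 16 − 1 = 15.
Result: 1.3208848312
Shift from A(h/2): −0.0004158717.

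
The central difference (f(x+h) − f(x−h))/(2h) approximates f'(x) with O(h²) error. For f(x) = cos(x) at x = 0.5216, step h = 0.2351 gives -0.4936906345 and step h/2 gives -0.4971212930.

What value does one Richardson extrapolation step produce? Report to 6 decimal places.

-0.498265

Leading term ∝ h^2; use weight 4 = 2^2.
4×(-0.4971212930) − (-0.4936906345) = -1.4947945375
Denominator 4 − 1 = 3.
R = (-1.4947945375)/3 = -0.4982648458
Correction |R − A(h/2)| = 1.144e-03; gap |A(h/2) − A(h)| = 3.431e-03.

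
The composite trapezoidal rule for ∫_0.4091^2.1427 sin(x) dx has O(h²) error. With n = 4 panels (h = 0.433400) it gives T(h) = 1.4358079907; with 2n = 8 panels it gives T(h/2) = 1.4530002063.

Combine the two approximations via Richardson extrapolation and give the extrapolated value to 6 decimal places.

1.458731

Error is O(h^2); halving h shrinks it by 2^2 = 4.
Difference of the inputs: 1.4530002063 − 1.4358079907 = 0.0171922156
Correction (A(h/2) − A(h))/(4 − 1) = 0.0171922156/3 = 0.0057307385
R = A(h/2) + (A(h/2) − A(h))/3 = 1.4530002063 + 0.0057307385 = 1.4587309448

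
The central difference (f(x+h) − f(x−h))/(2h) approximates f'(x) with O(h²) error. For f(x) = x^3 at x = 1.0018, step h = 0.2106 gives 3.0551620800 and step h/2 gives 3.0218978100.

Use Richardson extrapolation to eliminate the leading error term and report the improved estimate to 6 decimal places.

3.010810

The method has order 2: 2^2 = 4.
Numerator 4·A(h/2) − A(h) = 4·3.0218978100 − 3.0551620800 = 9.0324291600
(4·3.0218978100 − 3.0551620800)/(4 − 1) = 3.0108097200
Correction |R − A(h/2)| = 1.109e-02; gap |A(h/2) − A(h)| = 3.326e-02.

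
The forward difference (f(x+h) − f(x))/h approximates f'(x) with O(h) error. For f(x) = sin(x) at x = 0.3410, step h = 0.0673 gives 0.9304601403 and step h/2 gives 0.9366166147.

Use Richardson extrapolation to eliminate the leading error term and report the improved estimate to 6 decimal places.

0.942773

Method order is 1; weight 2^1 = 2.
A(h/2) − A(h) = 0.9366166147 − 0.9304601403 = 0.0061564744
Divide by 2^1 − 1 = 1: 0.0061564744/1 = 0.0061564744
R = A(h/2) + (A(h/2) − A(h))/1 = 0.9366166147 + 0.0061564744 = 0.9427730891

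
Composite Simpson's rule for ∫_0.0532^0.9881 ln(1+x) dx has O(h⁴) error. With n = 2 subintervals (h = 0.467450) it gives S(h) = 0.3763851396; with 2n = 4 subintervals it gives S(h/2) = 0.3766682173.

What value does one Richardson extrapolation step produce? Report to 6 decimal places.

Method order is 4; weight 2^4 = 16.
16*0.3766682173 − 0.3763851396 = 5.6503063372
5.6503063372 ÷ 15 = 0.3766870891

0.376687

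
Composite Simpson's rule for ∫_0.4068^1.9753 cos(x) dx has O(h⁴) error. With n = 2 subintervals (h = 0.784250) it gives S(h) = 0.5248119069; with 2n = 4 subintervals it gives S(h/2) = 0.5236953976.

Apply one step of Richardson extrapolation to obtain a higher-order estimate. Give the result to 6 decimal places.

Error is O(h^4); halving h shrinks it by 2^4 = 16.
2^4*A(h/2) = 8.3791263616; minus A(h) gives 7.8543144547.
7.8543144547 ÷ 15 = 0.5236209636
Gap between inputs: 1.117e-03; correction applied: −0.0000744340.

0.523621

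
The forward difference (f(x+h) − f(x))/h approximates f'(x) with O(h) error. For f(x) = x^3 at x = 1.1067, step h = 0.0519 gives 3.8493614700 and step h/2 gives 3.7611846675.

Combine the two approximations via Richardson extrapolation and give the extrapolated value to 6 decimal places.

3.673008

r = 1, so 2^r = 2.
Weighted: 7.5223693350 − 3.8493614700 = 3.6730078650
Divide by 2^1 − 1 = 1.
Result: 3.6730078650
Gap between inputs: 8.818e-02; correction applied: −0.0881768025.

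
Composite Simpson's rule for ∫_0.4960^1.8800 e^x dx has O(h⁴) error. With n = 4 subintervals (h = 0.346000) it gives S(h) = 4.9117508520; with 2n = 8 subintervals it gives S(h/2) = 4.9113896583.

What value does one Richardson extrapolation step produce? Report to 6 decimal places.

4.911366

r = 4, so 2^r = 16.
Top: 16(4.9113896583) − (4.9117508520) = 73.6704836808
Divide by 2^4 − 1 = 15.
73.6704836808 ÷ 15 = 4.9113655787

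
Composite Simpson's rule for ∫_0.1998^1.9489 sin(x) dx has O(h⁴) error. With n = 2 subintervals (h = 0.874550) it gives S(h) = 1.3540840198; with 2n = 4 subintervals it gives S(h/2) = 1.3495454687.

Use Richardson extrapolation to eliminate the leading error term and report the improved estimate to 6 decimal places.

1.349243

r = 4, so 2^r = 16.
16*1.3495454687 = 21.5927274992; 21.5927274992 − 1.3540840198 = 20.2386434794
20.2386434794 ÷ 15 = 1.3492428986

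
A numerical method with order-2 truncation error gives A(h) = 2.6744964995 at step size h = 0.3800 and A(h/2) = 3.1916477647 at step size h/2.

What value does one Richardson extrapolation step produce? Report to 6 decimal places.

With r = 2 the leading error scales as h^2, so the weight is 2^2 = 4.
Weighted: 12.7665910588 − 2.6744964995 = 10.0920945593
10.0920945593 ÷ 3 = 3.3640315198
Shift from A(h/2): +0.1723837551.

3.364032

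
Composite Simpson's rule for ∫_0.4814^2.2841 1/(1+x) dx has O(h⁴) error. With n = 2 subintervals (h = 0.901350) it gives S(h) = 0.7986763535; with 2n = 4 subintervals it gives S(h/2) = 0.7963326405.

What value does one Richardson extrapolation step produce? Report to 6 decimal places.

0.796176

With r = 4 the leading error scales as h^4, so the weight is 2^4 = 16.
16 × 0.7963326405 = 12.7413222480; subtract 0.7986763535 → 11.9426458945
(16 × 0.7963326405 − 0.7986763535)/(16 − 1) = 0.7961763930
Correction |R − A(h/2)| = 1.562e-04; gap |A(h/2) − A(h)| = 2.344e-03.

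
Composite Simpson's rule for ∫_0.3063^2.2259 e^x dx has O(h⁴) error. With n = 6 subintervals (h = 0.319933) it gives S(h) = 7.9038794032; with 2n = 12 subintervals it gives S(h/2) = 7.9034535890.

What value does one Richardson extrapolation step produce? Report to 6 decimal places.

7.903425

r = 4, so 2^r = 16.
Top: 16(7.9034535890) − (7.9038794032) = 118.5513780208
118.5513780208 ÷ 15 = 7.9034252014
Correction |R − A(h/2)| = 2.839e-05; gap |A(h/2) − A(h)| = 4.258e-04.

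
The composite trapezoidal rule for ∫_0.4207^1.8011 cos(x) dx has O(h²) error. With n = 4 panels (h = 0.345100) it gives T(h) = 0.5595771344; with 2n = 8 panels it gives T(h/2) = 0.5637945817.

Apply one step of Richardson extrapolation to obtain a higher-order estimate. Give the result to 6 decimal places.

Order 2 gives 2^r = 4 and 2^r − 1 = 3.
Weighted: 2.2551783268 − 0.5595771344 = 1.6956011924
R = 1.6956011924/3 = 0.5652003975

0.565200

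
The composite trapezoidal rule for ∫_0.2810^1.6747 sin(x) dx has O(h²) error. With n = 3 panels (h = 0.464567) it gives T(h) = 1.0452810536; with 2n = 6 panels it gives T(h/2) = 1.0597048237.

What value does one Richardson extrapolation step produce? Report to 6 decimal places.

1.064513

r = 2, so 2^r = 4.
4 × 1.0597048237 = 4.2388192948; 4.2388192948 − 1.0452810536 = 3.1935382412
Divide by 2^2 − 1 = 3.
R = 3.1935382412/3 = 1.0645127471
Gap between inputs: 1.442e-02; correction applied: +0.0048079234.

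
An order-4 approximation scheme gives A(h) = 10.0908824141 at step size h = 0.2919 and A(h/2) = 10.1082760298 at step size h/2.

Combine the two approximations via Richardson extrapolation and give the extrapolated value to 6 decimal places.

r = 4, so 2^r = 16.
16 × 10.1082760298 − 10.0908824141 = 151.6415340627
Denominator 16 − 1 = 15.
Extrapolated: 151.6415340627 / 15 = 10.1094356042

10.109436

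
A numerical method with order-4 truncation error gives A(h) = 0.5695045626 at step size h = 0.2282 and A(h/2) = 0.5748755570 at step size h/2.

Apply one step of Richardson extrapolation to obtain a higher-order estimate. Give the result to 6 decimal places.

0.575234

Error is O(h^4); halving h shrinks it by 2^4 = 16.
Numerator 16×A(h/2) − A(h) = 16×0.5748755570 − 0.5695045626 = 8.6285043494
Divide by 2^4 − 1 = 15.
(16×0.5748755570 − 0.5695045626)/(16 − 1) = 0.5752336233
Gap between inputs: 5.371e-03; correction applied: +0.0003580663.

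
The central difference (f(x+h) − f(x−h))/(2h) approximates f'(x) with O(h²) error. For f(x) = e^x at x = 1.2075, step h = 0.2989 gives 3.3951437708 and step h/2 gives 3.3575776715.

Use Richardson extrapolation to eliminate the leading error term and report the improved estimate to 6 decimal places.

Error is O(h^2); halving h shrinks it by 2^2 = 4.
Top: 4(3.3575776715) − (3.3951437708) = 10.0351669152
R = 10.0351669152/3 = 3.3450556384

3.345056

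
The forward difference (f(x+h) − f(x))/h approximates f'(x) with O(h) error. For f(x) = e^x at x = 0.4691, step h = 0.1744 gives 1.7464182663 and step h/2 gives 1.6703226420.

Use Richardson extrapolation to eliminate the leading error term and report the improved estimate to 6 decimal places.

1.594227

Leading term ∝ h^1; use weight 2 = 2^1.
2 × 1.6703226420 = 3.3406452840; 3.3406452840 − 1.7464182663 = 1.5942270177
Divide by 2^1 − 1 = 1.
1.5942270177 ÷ 1 = 1.5942270177
Shift from A(h/2): −0.0760956243.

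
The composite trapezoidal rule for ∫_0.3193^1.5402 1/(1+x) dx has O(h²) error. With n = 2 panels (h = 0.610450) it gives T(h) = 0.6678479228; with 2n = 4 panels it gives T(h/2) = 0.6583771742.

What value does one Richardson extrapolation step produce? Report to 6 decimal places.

0.655220

Error is O(h^2); halving h shrinks it by 2^2 = 4.
Weighted: 2.6335086968 − 0.6678479228 = 1.9656607740
(4·0.6583771742 − 0.6678479228)/(4 − 1) = 0.6552202580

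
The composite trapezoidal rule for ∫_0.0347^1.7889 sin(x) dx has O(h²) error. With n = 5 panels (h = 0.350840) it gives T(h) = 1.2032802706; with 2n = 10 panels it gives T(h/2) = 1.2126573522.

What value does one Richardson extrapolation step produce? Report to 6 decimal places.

1.215783

Method order is 2; weight 2^2 = 4.
Top: 4(1.2126573522) − (1.2032802706) = 3.6473491382
(4·1.2126573522 − 1.2032802706)/(4 − 1) = 1.2157830461
Gap between inputs: 9.377e-03; correction applied: +0.0031256939.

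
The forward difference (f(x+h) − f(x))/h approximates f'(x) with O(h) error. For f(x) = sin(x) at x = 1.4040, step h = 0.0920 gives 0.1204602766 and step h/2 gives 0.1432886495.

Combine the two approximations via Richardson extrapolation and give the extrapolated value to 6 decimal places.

r = 1, so 2^r = 2.
Numerator 2×A(h/2) − A(h) = 2×0.1432886495 − 0.1204602766 = 0.1661170224
0.1661170224 ÷ 1 = 0.1661170224
Gap between inputs: 2.283e-02; correction applied: +0.0228283729.

0.166117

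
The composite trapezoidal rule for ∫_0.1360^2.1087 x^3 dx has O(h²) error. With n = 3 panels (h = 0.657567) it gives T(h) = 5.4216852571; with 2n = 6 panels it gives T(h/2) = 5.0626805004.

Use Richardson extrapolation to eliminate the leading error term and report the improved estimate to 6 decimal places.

r = 2, so 2^r = 4.
4×5.0626805004 = 20.2507220016; subtract 5.4216852571 → 14.8290367445
Denominator 4 − 1 = 3.
R = 14.8290367445/3 = 4.9430122482

4.943012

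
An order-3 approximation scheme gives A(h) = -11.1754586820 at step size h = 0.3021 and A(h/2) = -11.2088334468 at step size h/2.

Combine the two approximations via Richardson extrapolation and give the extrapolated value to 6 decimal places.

Method order is 3; weight 2^3 = 8.
8 × (-11.2088334468) = -89.6706675744; subtract (-11.1754586820) → -78.4952088924
Extrapolated: (-78.4952088924) / 7 = -11.2136012703
Shift from A(h/2): −0.0047678235.

-11.213601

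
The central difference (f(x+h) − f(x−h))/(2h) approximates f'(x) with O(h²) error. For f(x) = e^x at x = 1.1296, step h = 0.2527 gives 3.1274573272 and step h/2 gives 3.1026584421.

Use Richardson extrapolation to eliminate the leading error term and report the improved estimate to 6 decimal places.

3.094392

Error is O(h^2); halving h shrinks it by 2^2 = 4.
Numerator 4·A(h/2) − A(h) = 4·3.1026584421 − 3.1274573272 = 9.2831764412
9.2831764412 ÷ 3 = 3.0943921471
Correction |R − A(h/2)| = 8.266e-03; gap |A(h/2) − A(h)| = 2.480e-02.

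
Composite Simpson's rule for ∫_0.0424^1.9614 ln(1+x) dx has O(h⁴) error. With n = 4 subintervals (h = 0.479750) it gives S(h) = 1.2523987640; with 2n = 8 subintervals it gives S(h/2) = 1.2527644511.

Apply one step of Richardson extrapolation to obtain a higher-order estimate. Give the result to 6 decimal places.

1.252789

Error is O(h^4); halving h shrinks it by 2^4 = 16.
Difference of the inputs: 1.2527644511 − 1.2523987640 = 0.0003656871
Divide by 2^4 − 1 = 15: 0.0003656871/15 = 0.0000243791
R = 1.2527644511 + 0.0000243791 = 1.2527888302
Shift from A(h/2): +0.0000243791.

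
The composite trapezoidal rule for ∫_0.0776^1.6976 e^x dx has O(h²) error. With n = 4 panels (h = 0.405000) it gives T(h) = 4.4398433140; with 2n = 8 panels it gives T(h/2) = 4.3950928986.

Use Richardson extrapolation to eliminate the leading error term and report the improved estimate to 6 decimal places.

Error is O(h^2); halving h shrinks it by 2^2 = 4.
4*4.3950928986 − 4.4398433140 = 13.1405282804
Denominator 4 − 1 = 3.
Result: 4.3801760935
Gap between inputs: 4.475e-02; correction applied: −0.0149168051.

4.380176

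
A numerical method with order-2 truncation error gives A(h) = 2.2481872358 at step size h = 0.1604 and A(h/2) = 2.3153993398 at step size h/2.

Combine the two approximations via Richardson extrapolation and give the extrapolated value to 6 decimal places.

Order 2 gives 2^r = 4 and 2^r − 1 = 3.
Numerator 4*A(h/2) − A(h) = 4*2.3153993398 − 2.2481872358 = 7.0134101234
(4*2.3153993398 − 2.2481872358)/(4 − 1) = 2.3378033745
Shift from A(h/2): +0.0224040347.

2.337803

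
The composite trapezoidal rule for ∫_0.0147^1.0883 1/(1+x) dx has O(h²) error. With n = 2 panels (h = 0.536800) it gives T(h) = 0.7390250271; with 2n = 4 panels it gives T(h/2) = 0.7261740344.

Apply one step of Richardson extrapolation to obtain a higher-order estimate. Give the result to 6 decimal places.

The method has order 2: 2^2 = 4.
4 × 0.7261740344 − 0.7390250271 = 2.1656711105
(4 × 0.7261740344 − 0.7390250271)/(4 − 1) = 0.7218903702

0.721890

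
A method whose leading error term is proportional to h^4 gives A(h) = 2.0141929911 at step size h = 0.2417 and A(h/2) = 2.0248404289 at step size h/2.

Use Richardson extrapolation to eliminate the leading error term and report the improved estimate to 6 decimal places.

The method has order 4: 2^4 = 16.
A(h/2) − A(h) = 2.0248404289 − 2.0141929911 = 0.0106474378
Divide by 2^4 − 1 = 15: 0.0106474378/15 = 0.0007098292
R = 2.0248404289 + 0.0007098292 = 2.0255502581
Shift from A(h/2): +0.0007098292.

2.025550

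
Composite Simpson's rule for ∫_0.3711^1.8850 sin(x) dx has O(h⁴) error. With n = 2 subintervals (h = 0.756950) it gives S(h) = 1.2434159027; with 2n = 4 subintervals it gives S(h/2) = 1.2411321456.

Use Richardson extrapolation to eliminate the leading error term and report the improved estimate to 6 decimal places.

r = 4, so 2^r = 16.
Top: 16(1.2411321456) − (1.2434159027) = 18.6146984269
Divide by 2^4 − 1 = 15.
18.6146984269 ÷ 15 = 1.2409798951
Correction |R − A(h/2)| = 1.523e-04; gap |A(h/2) − A(h)| = 2.284e-03.

1.240980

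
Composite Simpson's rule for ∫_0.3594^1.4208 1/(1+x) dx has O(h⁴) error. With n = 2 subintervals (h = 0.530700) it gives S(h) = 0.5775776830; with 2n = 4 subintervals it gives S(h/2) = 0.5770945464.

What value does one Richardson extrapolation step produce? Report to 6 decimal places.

r = 4: numerator weight 16, denominator 15.
16 × 0.5770945464 = 9.2335127424; 9.2335127424 − 0.5775776830 = 8.6559350594
Denominator 16 − 1 = 15.
8.6559350594 ÷ 15 = 0.5770623373

0.577062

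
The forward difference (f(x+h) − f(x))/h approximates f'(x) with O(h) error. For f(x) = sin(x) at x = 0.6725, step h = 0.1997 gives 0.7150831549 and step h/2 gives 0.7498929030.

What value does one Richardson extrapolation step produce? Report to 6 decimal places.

0.784703

With r = 1 the leading error scales as h^1, so the weight is 2^1 = 2.
Numerator 2 × A(h/2) − A(h) = 2 × 0.7498929030 − 0.7150831549 = 0.7847026511
Denominator 2 − 1 = 1.
(2 × 0.7498929030 − 0.7150831549)/(2 − 1) = 0.7847026511
Gap between inputs: 3.481e-02; correction applied: +0.0348097481.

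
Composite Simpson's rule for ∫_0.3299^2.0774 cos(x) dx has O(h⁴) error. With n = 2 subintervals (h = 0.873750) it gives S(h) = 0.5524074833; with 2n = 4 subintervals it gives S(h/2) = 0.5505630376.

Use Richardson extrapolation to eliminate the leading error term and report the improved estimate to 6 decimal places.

With r = 4 the leading error scales as h^4, so the weight is 2^4 = 16.
16·0.5505630376 − 0.5524074833 = 8.2566011183
Divide by 2^4 − 1 = 15.
R = 8.2566011183/15 = 0.5504400746
Gap between inputs: 1.844e-03; correction applied: −0.0001229630.

0.550440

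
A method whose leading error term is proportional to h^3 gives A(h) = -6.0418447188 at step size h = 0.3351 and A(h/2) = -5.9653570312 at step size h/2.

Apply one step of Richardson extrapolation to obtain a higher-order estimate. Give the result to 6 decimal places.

-5.954430

Leading term ∝ h^3; use weight 8 = 2^3.
Top: 8(-5.9653570312) − (-6.0418447188) = -41.6810115308
Divide by 2^3 − 1 = 7.
(8·(-5.9653570312) − (-6.0418447188))/(8 − 1) = -5.9544302187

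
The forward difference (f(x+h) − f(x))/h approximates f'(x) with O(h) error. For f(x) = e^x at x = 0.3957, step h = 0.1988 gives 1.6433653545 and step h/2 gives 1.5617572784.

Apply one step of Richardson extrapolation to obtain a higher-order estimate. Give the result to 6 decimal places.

Leading term ∝ h^1; use weight 2 = 2^1.
Weighted: 3.1235145568 − 1.6433653545 = 1.4801492023
Denominator 2 − 1 = 1.
R = 1.4801492023/1 = 1.4801492023
Correction |R − A(h/2)| = 8.161e-02; gap |A(h/2) − A(h)| = 8.161e-02.

1.480149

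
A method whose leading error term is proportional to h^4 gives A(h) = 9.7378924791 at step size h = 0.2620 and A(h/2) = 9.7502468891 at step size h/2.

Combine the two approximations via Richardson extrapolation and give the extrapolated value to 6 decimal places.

Error is O(h^4); halving h shrinks it by 2^4 = 16.
Weighted: 156.0039502256 − 9.7378924791 = 146.2660577465
146.2660577465 ÷ 15 = 9.7510705164

9.751071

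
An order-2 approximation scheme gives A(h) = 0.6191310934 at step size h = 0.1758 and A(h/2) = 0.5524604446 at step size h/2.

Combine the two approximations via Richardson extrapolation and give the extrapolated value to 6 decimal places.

0.530237

Method order is 2; weight 2^2 = 4.
Top: 4(0.5524604446) − (0.6191310934) = 1.5907106850
Extrapolated: 1.5907106850 / 3 = 0.5302368950
Shift from A(h/2): −0.0222235496.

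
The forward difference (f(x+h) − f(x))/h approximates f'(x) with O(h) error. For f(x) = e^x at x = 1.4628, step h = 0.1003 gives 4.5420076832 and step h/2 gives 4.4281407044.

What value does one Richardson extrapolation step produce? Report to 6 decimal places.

Method order is 1; weight 2^1 = 2.
2^1*A(h/2) = 8.8562814088; minus A(h) gives 4.3142737256.
Extrapolated: 4.3142737256 / 1 = 4.3142737256

4.314274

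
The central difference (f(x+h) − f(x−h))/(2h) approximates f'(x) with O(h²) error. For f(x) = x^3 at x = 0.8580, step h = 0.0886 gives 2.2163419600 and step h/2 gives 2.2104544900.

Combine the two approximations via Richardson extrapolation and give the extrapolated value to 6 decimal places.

2.208492

With r = 2 the leading error scales as h^2, so the weight is 2^2 = 4.
4×2.2104544900 − 2.2163419600 = 6.6254760000
R = 6.6254760000/3 = 2.2084920000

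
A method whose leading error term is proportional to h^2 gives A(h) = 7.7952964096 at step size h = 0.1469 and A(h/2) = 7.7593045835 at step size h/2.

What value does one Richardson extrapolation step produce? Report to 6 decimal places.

r = 2: numerator weight 4, denominator 3.
Weighted: 31.0372183340 − 7.7952964096 = 23.2419219244
Denominator 4 − 1 = 3.
23.2419219244 ÷ 3 = 7.7473073081
Shift from A(h/2): −0.0119972754.

7.747307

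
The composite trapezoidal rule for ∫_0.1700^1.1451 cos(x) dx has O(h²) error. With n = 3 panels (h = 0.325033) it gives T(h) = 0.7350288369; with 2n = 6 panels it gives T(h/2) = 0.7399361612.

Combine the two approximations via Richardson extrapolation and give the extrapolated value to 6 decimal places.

0.741572

Order 2 gives 2^r = 4 and 2^r − 1 = 3.
Numerator 4*A(h/2) − A(h) = 4*0.7399361612 − 0.7350288369 = 2.2247158079
Extrapolated: 2.2247158079 / 3 = 0.7415719360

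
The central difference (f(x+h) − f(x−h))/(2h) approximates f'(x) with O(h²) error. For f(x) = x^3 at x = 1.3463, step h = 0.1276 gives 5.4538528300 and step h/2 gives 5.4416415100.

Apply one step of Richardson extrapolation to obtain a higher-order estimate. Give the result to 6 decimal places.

5.437571

Method order is 2; weight 2^2 = 4.
A(h/2) − A(h) = 5.4416415100 − 5.4538528300 = -0.0122113200
Correction (A(h/2) − A(h))/(4 − 1) = (-0.0122113200)/3 = -0.0040704400
R = A(h/2) + (A(h/2) − A(h))/3 = 5.4416415100 − 0.0040704400 = 5.4375710700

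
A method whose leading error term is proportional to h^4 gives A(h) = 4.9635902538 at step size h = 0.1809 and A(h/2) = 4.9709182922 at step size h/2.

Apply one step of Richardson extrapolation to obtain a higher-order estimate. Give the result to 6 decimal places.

Order 4 gives 2^r = 16 and 2^r − 1 = 15.
A(h/2) − A(h) = 4.9709182922 − 4.9635902538 = 0.0073280384
Correction (A(h/2) − A(h))/(16 − 1) = 0.0073280384/15 = 0.0004885359
R = 4.9709182922 + 0.0004885359 = 4.9714068281
Correction |R − A(h/2)| = 4.885e-04; gap |A(h/2) − A(h)| = 7.328e-03.

4.971407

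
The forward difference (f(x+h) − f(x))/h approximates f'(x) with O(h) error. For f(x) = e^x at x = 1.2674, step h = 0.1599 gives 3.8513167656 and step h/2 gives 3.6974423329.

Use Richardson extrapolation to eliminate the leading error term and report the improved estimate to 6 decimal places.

3.543568

With r = 1 the leading error scales as h^1, so the weight is 2^1 = 2.
Top: 2(3.6974423329) − (3.8513167656) = 3.5435679002
Denominator 2 − 1 = 1.
Extrapolated: 3.5435679002 / 1 = 3.5435679002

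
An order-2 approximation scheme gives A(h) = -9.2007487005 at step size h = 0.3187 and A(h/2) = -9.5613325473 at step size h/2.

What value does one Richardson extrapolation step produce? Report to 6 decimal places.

Leading term ∝ h^2; use weight 4 = 2^2.
2^2·A(h/2) = -38.2453301892; minus A(h) gives -29.0445814887.
Divide by 2^2 − 1 = 3.
(-29.0445814887) ÷ 3 = -9.6815271629
Shift from A(h/2): −0.1201946156.

-9.681527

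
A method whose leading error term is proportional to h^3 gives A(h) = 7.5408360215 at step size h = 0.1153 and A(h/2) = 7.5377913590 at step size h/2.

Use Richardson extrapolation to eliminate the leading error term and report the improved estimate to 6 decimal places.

With r = 3 the leading error scales as h^3, so the weight is 2^3 = 8.
Weighted: 60.3023308720 − 7.5408360215 = 52.7614948505
Divide by 2^3 − 1 = 7.
(8*7.5377913590 − 7.5408360215)/(8 − 1) = 7.5373564072

7.537356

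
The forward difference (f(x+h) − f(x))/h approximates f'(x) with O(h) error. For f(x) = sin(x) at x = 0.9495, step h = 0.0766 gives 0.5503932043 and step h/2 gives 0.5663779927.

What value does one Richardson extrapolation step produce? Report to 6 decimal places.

r = 1: numerator weight 2, denominator 1.
2 × 0.5663779927 = 1.1327559854; 1.1327559854 − 0.5503932043 = 0.5823627811
0.5823627811 ÷ 1 = 0.5823627811

0.582363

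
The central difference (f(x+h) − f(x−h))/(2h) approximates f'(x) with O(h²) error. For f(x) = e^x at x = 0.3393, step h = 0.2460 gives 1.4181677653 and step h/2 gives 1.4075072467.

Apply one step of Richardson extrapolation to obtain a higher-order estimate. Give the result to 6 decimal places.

Order 2 gives 2^r = 4 and 2^r − 1 = 3.
4·1.4075072467 − 1.4181677653 = 4.2118612215
Extrapolated: 4.2118612215 / 3 = 1.4039537405
Shift from A(h/2): −0.0035535062.

1.403954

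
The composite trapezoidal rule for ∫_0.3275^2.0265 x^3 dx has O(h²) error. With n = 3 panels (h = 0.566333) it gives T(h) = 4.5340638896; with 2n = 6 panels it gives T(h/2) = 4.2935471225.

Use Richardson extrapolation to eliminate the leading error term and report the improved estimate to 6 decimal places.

4.213375

r = 2: numerator weight 4, denominator 3.
A(h/2) − A(h) = 4.2935471225 − 4.5340638896 = -0.2405167671
Divide by 2^2 − 1 = 3: (-0.2405167671)/3 = -0.0801722557
R = 4.2935471225 − 0.0801722557 = 4.2133748668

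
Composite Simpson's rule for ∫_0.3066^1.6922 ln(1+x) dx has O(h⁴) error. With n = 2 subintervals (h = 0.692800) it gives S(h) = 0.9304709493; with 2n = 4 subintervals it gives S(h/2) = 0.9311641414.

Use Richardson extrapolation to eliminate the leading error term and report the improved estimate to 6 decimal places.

Leading term ∝ h^4; use weight 16 = 2^4.
Top: 16(0.9311641414) − (0.9304709493) = 13.9681553131
Denominator 16 − 1 = 15.
So the Richardson estimate is 0.9312103542.
Shift from A(h/2): +0.0000462128.

0.931210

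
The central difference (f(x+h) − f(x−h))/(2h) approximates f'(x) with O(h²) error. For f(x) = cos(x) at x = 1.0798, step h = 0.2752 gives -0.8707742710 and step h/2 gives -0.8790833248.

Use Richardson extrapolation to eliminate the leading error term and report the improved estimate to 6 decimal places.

The method has order 2: 2^2 = 4.
Numerator 4 × A(h/2) − A(h) = 4 × (-0.8790833248) − (-0.8707742710) = -2.6455590282
(4 × (-0.8790833248) − (-0.8707742710))/(4 − 1) = -0.8818530094

-0.881853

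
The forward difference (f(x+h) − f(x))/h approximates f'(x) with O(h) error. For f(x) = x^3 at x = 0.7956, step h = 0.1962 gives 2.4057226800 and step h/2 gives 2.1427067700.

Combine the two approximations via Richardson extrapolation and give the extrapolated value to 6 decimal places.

1.879691

Method order is 1; weight 2^1 = 2.
2×2.1427067700 − 2.4057226800 = 1.8796908600
1.8796908600 ÷ 1 = 1.8796908600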